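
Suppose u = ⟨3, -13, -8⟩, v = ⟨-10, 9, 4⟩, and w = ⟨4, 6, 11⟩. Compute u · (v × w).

v × w:
i: 9·11 - 4·6 = 99 - 24 = 75
j: 4·4 - (-10)·11 = 16 - (-110) = 126
k: (-10)·6 - 9·4 = -60 - 36 = -96
v × w = (75, 126, -96)
u · (v × w) = 3·75 + (-13)·126 + (-8)·(-96) = 225 - 1638 + 768 = -645

-645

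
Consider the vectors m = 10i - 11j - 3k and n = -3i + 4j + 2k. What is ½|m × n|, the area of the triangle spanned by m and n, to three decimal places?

i: (-11)·2 - (-3)·4 = -22 - (-12) = -10
j: (-3)·(-3) - 10·2 = 9 - 20 = -11
k: 10·4 - (-11)·(-3) = 40 - 33 = 7
m × n = (-10, -11, 7)
|m × n| = √((-10)² + (-11)² + 7²) = √270 ≈ 16.4317
area = ½ · 16.4317 ≈ 8.216

8.216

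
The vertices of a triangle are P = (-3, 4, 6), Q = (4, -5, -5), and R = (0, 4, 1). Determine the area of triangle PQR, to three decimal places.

PQ = (7, -9, -11),  PR = (3, 0, -5)
i: (-9)·(-5) - (-11)·0 = 45 - 0 = 45
j: (-11)·3 - 7·(-5) = -33 - (-35) = 2
k: 7·0 - (-9)·3 = 0 - (-27) = 27
PQ × PR = (45, 2, 27)
|PQ × PR| = √2758 ≈ 52.5167
area = ½ · 52.5167 ≈ 26.258

26.258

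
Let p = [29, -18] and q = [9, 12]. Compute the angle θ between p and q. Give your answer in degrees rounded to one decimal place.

p · q = 29·9 + (-18)·12 = 261 - 216 = 45
|p|² = 841 + 324 = 1165,  |p| = √1165 ≈ 34.132096
|q|² = 81 + 144 = 225,  |q| = √225 ≈ 15.000000
cos θ = 45 / (34.132096 · 15.000000) ≈ 0.08789
θ = arccos(0.08789) ≈ 85.0°

85.0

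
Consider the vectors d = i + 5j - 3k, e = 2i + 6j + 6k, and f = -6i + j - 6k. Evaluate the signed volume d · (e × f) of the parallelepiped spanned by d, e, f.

-276

e × f:
i: 6·(-6) - 6·1 = -36 - 6 = -42
j: 6·(-6) - 2·(-6) = -36 - (-12) = -24
k: 2·1 - 6·(-6) = 2 - (-36) = 38
e × f = (-42, -24, 38)
d · (e × f) = 1·(-42) + 5·(-24) + (-3)·38 = -42 - 120 - 114 = -276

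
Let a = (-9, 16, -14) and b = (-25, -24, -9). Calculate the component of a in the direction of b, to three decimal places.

-0.922

a · b = (-9)·(-25) + 16·(-24) + (-14)·(-9) = 225 - 384 + 126 = -33
|b| = √(625 + 576 + 81) = √1282 ≈ 35.8050
comp_b a = -33 / √1282 ≈ -0.922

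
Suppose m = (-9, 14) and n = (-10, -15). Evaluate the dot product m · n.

m · n = (-9)·(-10) + 14·(-15) = 90 - 210 = -120

-120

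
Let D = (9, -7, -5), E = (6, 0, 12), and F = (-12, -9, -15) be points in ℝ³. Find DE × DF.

(-36, -387, 153)

DE = (-3, 7, 17)
DF = (-21, -2, -10)
i: 7·(-10) - 17·(-2) = -70 - (-34) = -36
j: 17·(-21) - (-3)·(-10) = -357 - 30 = -387
k: (-3)·(-2) - 7·(-21) = 6 - (-147) = 153
DE × DF = (-36, -387, 153)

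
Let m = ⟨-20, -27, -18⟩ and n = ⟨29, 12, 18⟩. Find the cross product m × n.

(-270, -162, 543)

i: (-27)·18 - (-18)·12 = -486 - (-216) = -270
j: (-18)·29 - (-20)·18 = -522 - (-360) = -162
k: (-20)·12 - (-27)·29 = -240 - (-783) = 543
m × n = (-270, -162, 543)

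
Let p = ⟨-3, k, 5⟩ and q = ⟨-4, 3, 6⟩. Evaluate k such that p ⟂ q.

p · q = (-3)·(-4) + k·3 + 5·6 = 42 + 3k
Set equal to 0: 3k = -42, so k = -14.

-14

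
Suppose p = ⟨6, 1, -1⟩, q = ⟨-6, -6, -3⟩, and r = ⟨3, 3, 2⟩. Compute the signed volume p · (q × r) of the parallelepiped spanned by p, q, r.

-15

q × r:
i: (-6)·2 - (-3)·3 = -12 - (-9) = -3
j: (-3)·3 - (-6)·2 = -9 - (-12) = 3
k: (-6)·3 - (-6)·3 = -18 - (-18) = 0
q × r = (-3, 3, 0)
p · (q × r) = 6·(-3) + 1·3 + (-1)·0 = -18 + 3 + 0 = -15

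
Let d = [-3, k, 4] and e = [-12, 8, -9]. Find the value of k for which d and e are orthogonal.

0

d · e = (-3)·(-12) + k·8 + 4·(-9) = 0 + 8k
Set equal to 0: 8k = 0, so k = 0.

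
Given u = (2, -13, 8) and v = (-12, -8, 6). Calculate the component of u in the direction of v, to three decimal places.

u · v = 2·(-12) + (-13)·(-8) + 8·6 = -24 + 104 + 48 = 128
|v| = √(144 + 64 + 36) = √244 ≈ 15.6205
comp_v u = 128 / √244 ≈ 8.194

8.194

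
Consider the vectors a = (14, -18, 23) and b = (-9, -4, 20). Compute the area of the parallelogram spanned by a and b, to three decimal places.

i: (-18)·20 - 23·(-4) = -360 - (-92) = -268
j: 23·(-9) - 14·20 = -207 - 280 = -487
k: 14·(-4) - (-18)·(-9) = -56 - 162 = -218
a × b = (-268, -487, -218)
|a × b| = √((-268)² + (-487)² + (-218)²) = √356517 ≈ 597.0904

597.090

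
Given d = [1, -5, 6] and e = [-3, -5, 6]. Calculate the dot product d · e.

58

d · e = 1·(-3) + (-5)·(-5) + 6·6 = -3 + 25 + 36 = 58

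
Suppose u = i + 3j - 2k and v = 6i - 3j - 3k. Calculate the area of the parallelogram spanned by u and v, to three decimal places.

i: 3·(-3) - (-2)·(-3) = -9 - 6 = -15
j: (-2)·6 - 1·(-3) = -12 - (-3) = -9
k: 1·(-3) - 3·6 = -3 - 18 = -21
u × v = (-15, -9, -21)
|u × v| = √((-15)² + (-9)² + (-21)²) = √747 ≈ 27.3313

27.331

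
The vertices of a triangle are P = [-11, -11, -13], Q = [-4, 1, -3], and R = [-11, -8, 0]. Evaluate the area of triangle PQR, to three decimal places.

PQ = (7, 12, 10),  PR = (0, 3, 13)
i: 12·13 - 10·3 = 156 - 30 = 126
j: 10·0 - 7·13 = 0 - 91 = -91
k: 7·3 - 12·0 = 21 - 0 = 21
PQ × PR = (126, -91, 21)
|PQ × PR| = √24598 ≈ 156.8375
area = ½ · 156.8375 ≈ 78.419

78.419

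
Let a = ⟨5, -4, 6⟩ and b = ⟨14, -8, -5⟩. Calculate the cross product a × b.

(68, 109, 16)

i: (-4)·(-5) - 6·(-8) = 20 - (-48) = 68
j: 6·14 - 5·(-5) = 84 - (-25) = 109
k: 5·(-8) - (-4)·14 = -40 - (-56) = 16
a × b = (68, 109, 16)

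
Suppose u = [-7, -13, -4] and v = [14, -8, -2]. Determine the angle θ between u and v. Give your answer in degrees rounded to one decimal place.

86.8

u · v = (-7)·14 + (-13)·(-8) + (-4)·(-2) = -98 + 104 + 8 = 14
|u|² = 49 + 169 + 16 = 234,  |u| = √234 ≈ 15.297059
|v|² = 196 + 64 + 4 = 264,  |v| = √264 ≈ 16.248077
cos θ = 14 / (15.297059 · 16.248077) ≈ 0.05633
θ = arccos(0.05633) ≈ 86.8°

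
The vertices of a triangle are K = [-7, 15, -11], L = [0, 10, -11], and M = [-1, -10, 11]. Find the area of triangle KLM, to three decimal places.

119.207

KL = (7, -5, 0),  KM = (6, -25, 22)
i: (-5)·22 - 0·(-25) = -110 - 0 = -110
j: 0·6 - 7·22 = 0 - 154 = -154
k: 7·(-25) - (-5)·6 = -175 - (-30) = -145
KL × KM = (-110, -154, -145)
|KL × KM| = √56841 ≈ 238.4135
area = ½ · 238.4135 ≈ 119.207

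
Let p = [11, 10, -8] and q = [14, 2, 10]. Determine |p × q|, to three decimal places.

276.883

i: 10·10 - (-8)·2 = 100 - (-16) = 116
j: (-8)·14 - 11·10 = -112 - 110 = -222
k: 11·2 - 10·14 = 22 - 140 = -118
p × q = (116, -222, -118)
|p × q| = √(116² + (-222)² + (-118)²) = √76664 ≈ 276.8826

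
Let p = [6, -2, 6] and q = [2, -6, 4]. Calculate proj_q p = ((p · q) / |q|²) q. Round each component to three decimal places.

(1.714, -5.143, 3.429)

p · q = 6·2 + (-2)·(-6) + 6·4 = 12 + 12 + 24 = 48
|q|² = 4 + 36 + 16 = 56
proj_q p = (48/56) · (2, -6, 4) ≈ (1.714, -5.143, 3.429)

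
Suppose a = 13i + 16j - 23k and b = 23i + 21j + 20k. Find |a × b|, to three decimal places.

1129.759

i: 16·20 - (-23)·21 = 320 - (-483) = 803
j: (-23)·23 - 13·20 = -529 - 260 = -789
k: 13·21 - 16·23 = 273 - 368 = -95
a × b = (803, -789, -95)
|a × b| = √(803² + (-789)² + (-95)²) = √1276355 ≈ 1129.7588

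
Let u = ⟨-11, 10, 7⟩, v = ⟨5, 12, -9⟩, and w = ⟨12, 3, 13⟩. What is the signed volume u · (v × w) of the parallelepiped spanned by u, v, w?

v × w:
i: 12·13 - (-9)·3 = 156 - (-27) = 183
j: (-9)·12 - 5·13 = -108 - 65 = -173
k: 5·3 - 12·12 = 15 - 144 = -129
v × w = (183, -173, -129)
u · (v × w) = (-11)·183 + 10·(-173) + 7·(-129) = -2013 - 1730 - 903 = -4646

-4646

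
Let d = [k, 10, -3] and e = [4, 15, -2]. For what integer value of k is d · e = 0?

d · e = k·4 + 10·15 + (-3)·(-2) = 156 + 4k
Set equal to 0: 4k = -156, so k = -39.

-39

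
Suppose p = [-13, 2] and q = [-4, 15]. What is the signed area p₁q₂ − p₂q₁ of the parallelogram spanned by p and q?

(-13)·15 - 2·(-4) = -195 - (-8) = -187

-187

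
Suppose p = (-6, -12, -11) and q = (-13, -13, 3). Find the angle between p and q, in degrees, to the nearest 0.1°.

p · q = (-6)·(-13) + (-12)·(-13) + (-11)·3 = 78 + 156 - 33 = 201
|p|² = 36 + 144 + 121 = 301,  |p| = √301 ≈ 17.349352
|q|² = 169 + 169 + 9 = 347,  |q| = √347 ≈ 18.627936
cos θ = 201 / (17.349352 · 18.627936) ≈ 0.62194
θ = arccos(0.62194) ≈ 51.5°

51.5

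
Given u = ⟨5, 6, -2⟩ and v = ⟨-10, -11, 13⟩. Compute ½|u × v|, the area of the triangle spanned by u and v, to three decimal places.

i: 6·13 - (-2)·(-11) = 78 - 22 = 56
j: (-2)·(-10) - 5·13 = 20 - 65 = -45
k: 5·(-11) - 6·(-10) = -55 - (-60) = 5
u × v = (56, -45, 5)
|u × v| = √(56² + (-45)² + 5²) = √5186 ≈ 72.0139
area = ½ · 72.0139 ≈ 36.007

36.007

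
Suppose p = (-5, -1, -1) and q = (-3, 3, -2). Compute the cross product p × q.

i: (-1)·(-2) - (-1)·3 = 2 - (-3) = 5
j: (-1)·(-3) - (-5)·(-2) = 3 - 10 = -7
k: (-5)·3 - (-1)·(-3) = -15 - 3 = -18
p × q = (5, -7, -18)

(5, -7, -18)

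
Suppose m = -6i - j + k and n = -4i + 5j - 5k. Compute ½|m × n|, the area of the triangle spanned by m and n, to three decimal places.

24.042

i: (-1)·(-5) - 1·5 = 5 - 5 = 0
j: 1·(-4) - (-6)·(-5) = -4 - 30 = -34
k: (-6)·5 - (-1)·(-4) = -30 - 4 = -34
m × n = (0, -34, -34)
|m × n| = √(0² + (-34)² + (-34)²) = √2312 ≈ 48.0833
area = ½ · 48.0833 ≈ 24.042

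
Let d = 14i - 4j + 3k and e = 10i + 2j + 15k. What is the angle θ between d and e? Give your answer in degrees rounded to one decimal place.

d · e = 14·10 + (-4)·2 + 3·15 = 140 - 8 + 45 = 177
|d|² = 196 + 16 + 9 = 221,  |d| = √221 ≈ 14.866069
|e|² = 100 + 4 + 225 = 329,  |e| = √329 ≈ 18.138357
cos θ = 177 / (14.866069 · 18.138357) ≈ 0.65642
θ = arccos(0.65642) ≈ 49.0°

49.0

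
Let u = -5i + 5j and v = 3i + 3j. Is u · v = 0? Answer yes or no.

u · v = (-5)·3 + 5·3 = -15 + 15 = 0
Zero, so the vectors are orthogonal.

yes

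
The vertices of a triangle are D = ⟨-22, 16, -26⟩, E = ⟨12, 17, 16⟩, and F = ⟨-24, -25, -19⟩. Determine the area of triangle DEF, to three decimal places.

DE = (34, 1, 42),  DF = (-2, -41, 7)
i: 1·7 - 42·(-41) = 7 - (-1722) = 1729
j: 42·(-2) - 34·7 = -84 - 238 = -322
k: 34·(-41) - 1·(-2) = -1394 - (-2) = -1392
DE × DF = (1729, -322, -1392)
|DE × DF| = √5030789 ≈ 2242.9420
area = ½ · 2242.9420 ≈ 1121.471

1121.471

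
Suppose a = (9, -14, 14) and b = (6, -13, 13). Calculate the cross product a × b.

(0, -33, -33)

i: (-14)·13 - 14·(-13) = -182 - (-182) = 0
j: 14·6 - 9·13 = 84 - 117 = -33
k: 9·(-13) - (-14)·6 = -117 - (-84) = -33
a × b = (0, -33, -33)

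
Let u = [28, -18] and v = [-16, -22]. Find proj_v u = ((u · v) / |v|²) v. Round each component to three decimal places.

(1.124, 1.546)

u · v = 28·(-16) + (-18)·(-22) = -448 + 396 = -52
|v|² = 256 + 484 = 740
proj_v u = (-52/740) · (-16, -22) ≈ (1.124, 1.546)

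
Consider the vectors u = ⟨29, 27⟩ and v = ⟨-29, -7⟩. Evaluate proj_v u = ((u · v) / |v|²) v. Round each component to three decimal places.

u · v = 29·(-29) + 27·(-7) = -841 - 189 = -1030
|v|² = 841 + 49 = 890
proj_v u = (-1030/890) · (-29, -7) ≈ (33.562, 8.101)

(33.562, 8.101)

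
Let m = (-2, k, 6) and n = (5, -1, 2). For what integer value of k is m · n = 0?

m · n = (-2)·5 + k·(-1) + 6·2 = 2 - 1k
Set equal to 0: -1k = -2, so k = 2.

2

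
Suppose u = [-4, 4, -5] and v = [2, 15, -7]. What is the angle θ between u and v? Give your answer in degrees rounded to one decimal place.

u · v = (-4)·2 + 4·15 + (-5)·(-7) = -8 + 60 + 35 = 87
|u|² = 16 + 16 + 25 = 57,  |u| = √57 ≈ 7.549834
|v|² = 4 + 225 + 49 = 278,  |v| = √278 ≈ 16.673332
cos θ = 87 / (7.549834 · 16.673332) ≈ 0.69113
θ = arccos(0.69113) ≈ 46.3°

46.3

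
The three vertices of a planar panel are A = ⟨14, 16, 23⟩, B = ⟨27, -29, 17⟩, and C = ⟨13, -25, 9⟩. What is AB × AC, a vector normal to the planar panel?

(384, 188, -578)

AB = (13, -45, -6)
AC = (-1, -41, -14)
i: (-45)·(-14) - (-6)·(-41) = 630 - 246 = 384
j: (-6)·(-1) - 13·(-14) = 6 - (-182) = 188
k: 13·(-41) - (-45)·(-1) = -533 - 45 = -578
AB × AC = (384, 188, -578)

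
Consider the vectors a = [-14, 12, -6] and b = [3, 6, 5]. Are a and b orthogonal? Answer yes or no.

yes

a · b = (-14)·3 + 12·6 + (-6)·5 = -42 + 72 - 30 = 0
Zero, so the vectors are orthogonal.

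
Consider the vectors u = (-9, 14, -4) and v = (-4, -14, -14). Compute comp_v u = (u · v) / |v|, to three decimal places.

u · v = (-9)·(-4) + 14·(-14) + (-4)·(-14) = 36 - 196 + 56 = -104
|v| = √(16 + 196 + 196) = √408 ≈ 20.1990
comp_v u = -104 / √408 ≈ -5.149

-5.149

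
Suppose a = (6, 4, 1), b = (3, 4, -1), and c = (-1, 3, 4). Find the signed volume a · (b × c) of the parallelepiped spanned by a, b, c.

83

b × c:
i: 4·4 - (-1)·3 = 16 - (-3) = 19
j: (-1)·(-1) - 3·4 = 1 - 12 = -11
k: 3·3 - 4·(-1) = 9 - (-4) = 13
b × c = (19, -11, 13)
a · (b × c) = 6·19 + 4·(-11) + 1·13 = 114 - 44 + 13 = 83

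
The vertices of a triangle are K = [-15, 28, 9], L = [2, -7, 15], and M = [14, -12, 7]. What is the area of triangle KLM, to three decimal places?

250.793

KL = (17, -35, 6),  KM = (29, -40, -2)
i: (-35)·(-2) - 6·(-40) = 70 - (-240) = 310
j: 6·29 - 17·(-2) = 174 - (-34) = 208
k: 17·(-40) - (-35)·29 = -680 - (-1015) = 335
KL × KM = (310, 208, 335)
|KL × KM| = √251589 ≈ 501.5865
area = ½ · 501.5865 ≈ 250.793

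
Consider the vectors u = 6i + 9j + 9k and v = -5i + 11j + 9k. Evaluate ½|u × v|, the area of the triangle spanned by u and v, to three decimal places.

i: 9·9 - 9·11 = 81 - 99 = -18
j: 9·(-5) - 6·9 = -45 - 54 = -99
k: 6·11 - 9·(-5) = 66 - (-45) = 111
u × v = (-18, -99, 111)
|u × v| = √((-18)² + (-99)² + 111²) = √22446 ≈ 149.8199
area = ½ · 149.8199 ≈ 74.910

74.910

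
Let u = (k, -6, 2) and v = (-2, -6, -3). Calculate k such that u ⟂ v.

u · v = k·(-2) + (-6)·(-6) + 2·(-3) = 30 - 2k
Set equal to 0: -2k = -30, so k = 15.

15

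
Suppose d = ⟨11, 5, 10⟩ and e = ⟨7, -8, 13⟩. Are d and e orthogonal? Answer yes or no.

no

d · e = 11·7 + 5·(-8) + 10·13 = 77 - 40 + 130 = 167
Nonzero, so the vectors are not orthogonal.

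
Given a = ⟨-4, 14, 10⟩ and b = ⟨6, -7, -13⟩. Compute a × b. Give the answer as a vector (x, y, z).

i: 14·(-13) - 10·(-7) = -182 - (-70) = -112
j: 10·6 - (-4)·(-13) = 60 - 52 = 8
k: (-4)·(-7) - 14·6 = 28 - 84 = -56
a × b = (-112, 8, -56)

(-112, 8, -56)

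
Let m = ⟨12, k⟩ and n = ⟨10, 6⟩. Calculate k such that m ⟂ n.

-20

m · n = 12·10 + k·6 = 120 + 6k
Set equal to 0: 6k = -120, so k = -20.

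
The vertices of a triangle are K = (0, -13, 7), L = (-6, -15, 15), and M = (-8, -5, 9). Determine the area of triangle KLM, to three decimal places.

53.442

KL = (-6, -2, 8),  KM = (-8, 8, 2)
i: (-2)·2 - 8·8 = -4 - 64 = -68
j: 8·(-8) - (-6)·2 = -64 - (-12) = -52
k: (-6)·8 - (-2)·(-8) = -48 - 16 = -64
KL × KM = (-68, -52, -64)
|KL × KM| = √11424 ≈ 106.8831
area = ½ · 106.8831 ≈ 53.442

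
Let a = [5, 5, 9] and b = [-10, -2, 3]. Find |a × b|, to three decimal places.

i: 5·3 - 9·(-2) = 15 - (-18) = 33
j: 9·(-10) - 5·3 = -90 - 15 = -105
k: 5·(-2) - 5·(-10) = -10 - (-50) = 40
a × b = (33, -105, 40)
|a × b| = √(33² + (-105)² + 40²) = √13714 ≈ 117.1068

117.107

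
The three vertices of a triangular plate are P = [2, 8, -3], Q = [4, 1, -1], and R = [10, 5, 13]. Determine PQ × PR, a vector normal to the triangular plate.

PQ = (2, -7, 2)
PR = (8, -3, 16)
i: (-7)·16 - 2·(-3) = -112 - (-6) = -106
j: 2·8 - 2·16 = 16 - 32 = -16
k: 2·(-3) - (-7)·8 = -6 - (-56) = 50
PQ × PR = (-106, -16, 50)

(-106, -16, 50)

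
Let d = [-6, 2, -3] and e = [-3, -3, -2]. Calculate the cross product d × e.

(-13, -3, 24)

i: 2·(-2) - (-3)·(-3) = -4 - 9 = -13
j: (-3)·(-3) - (-6)·(-2) = 9 - 12 = -3
k: (-6)·(-3) - 2·(-3) = 18 - (-6) = 24
d × e = (-13, -3, 24)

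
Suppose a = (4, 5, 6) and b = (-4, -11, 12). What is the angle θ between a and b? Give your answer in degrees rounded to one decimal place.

a · b = 4·(-4) + 5·(-11) + 6·12 = -16 - 55 + 72 = 1
|a|² = 16 + 25 + 36 = 77,  |a| = √77 ≈ 8.774964
|b|² = 16 + 121 + 144 = 281,  |b| = √281 ≈ 16.763055
cos θ = 1 / (8.774964 · 16.763055) ≈ 0.00680
θ = arccos(0.00680) ≈ 89.6°

89.6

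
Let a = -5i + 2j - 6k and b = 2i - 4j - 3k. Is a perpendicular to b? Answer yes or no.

a · b = (-5)·2 + 2·(-4) + (-6)·(-3) = -10 - 8 + 18 = 0
Zero, so the vectors are orthogonal.

yes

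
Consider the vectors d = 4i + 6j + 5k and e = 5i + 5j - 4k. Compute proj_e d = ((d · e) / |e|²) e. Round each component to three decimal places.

(2.273, 2.273, -1.818)

d · e = 4·5 + 6·5 + 5·(-4) = 20 + 30 - 20 = 30
|e|² = 25 + 25 + 16 = 66
proj_e d = (30/66) · (5, 5, -4) ≈ (2.273, 2.273, -1.818)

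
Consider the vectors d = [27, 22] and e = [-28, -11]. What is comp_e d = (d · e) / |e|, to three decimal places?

-33.175

d · e = 27·(-28) + 22·(-11) = -756 - 242 = -998
|e| = √(784 + 121) = √905 ≈ 30.0832
comp_e d = -998 / √905 ≈ -33.175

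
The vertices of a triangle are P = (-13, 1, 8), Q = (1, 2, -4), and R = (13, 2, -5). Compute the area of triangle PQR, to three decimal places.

PQ = (14, 1, -12),  PR = (26, 1, -13)
i: 1·(-13) - (-12)·1 = -13 - (-12) = -1
j: (-12)·26 - 14·(-13) = -312 - (-182) = -130
k: 14·1 - 1·26 = 14 - 26 = -12
PQ × PR = (-1, -130, -12)
|PQ × PR| = √17045 ≈ 130.5565
area = ½ · 130.5565 ≈ 65.278

65.278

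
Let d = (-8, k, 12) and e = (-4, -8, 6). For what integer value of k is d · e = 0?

d · e = (-8)·(-4) + k·(-8) + 12·6 = 104 - 8k
Set equal to 0: -8k = -104, so k = 13.

13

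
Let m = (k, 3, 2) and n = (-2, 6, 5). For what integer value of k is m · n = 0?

14

m · n = k·(-2) + 3·6 + 2·5 = 28 - 2k
Set equal to 0: -2k = -28, so k = 14.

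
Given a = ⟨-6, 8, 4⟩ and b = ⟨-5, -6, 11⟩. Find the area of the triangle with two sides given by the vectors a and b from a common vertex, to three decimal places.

i: 8·11 - 4·(-6) = 88 - (-24) = 112
j: 4·(-5) - (-6)·11 = -20 - (-66) = 46
k: (-6)·(-6) - 8·(-5) = 36 - (-40) = 76
a × b = (112, 46, 76)
|a × b| = √(112² + 46² + 76²) = √20436 ≈ 142.9545
area = ½ · 142.9545 ≈ 71.477

71.477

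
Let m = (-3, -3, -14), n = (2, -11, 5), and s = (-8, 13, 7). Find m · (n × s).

1456

n × s:
i: (-11)·7 - 5·13 = -77 - 65 = -142
j: 5·(-8) - 2·7 = -40 - 14 = -54
k: 2·13 - (-11)·(-8) = 26 - 88 = -62
n × s = (-142, -54, -62)
m · (n × s) = (-3)·(-142) + (-3)·(-54) + (-14)·(-62) = 426 + 162 + 868 = 1456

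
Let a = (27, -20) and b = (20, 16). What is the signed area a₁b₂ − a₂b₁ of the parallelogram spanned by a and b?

27·16 - (-20)·20 = 432 - (-400) = 832

832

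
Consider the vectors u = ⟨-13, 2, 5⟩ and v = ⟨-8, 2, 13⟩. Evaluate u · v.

173

u · v = (-13)·(-8) + 2·2 + 5·13 = 104 + 4 + 65 = 173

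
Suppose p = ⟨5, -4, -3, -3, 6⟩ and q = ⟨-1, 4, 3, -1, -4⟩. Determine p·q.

p · q = 5·(-1) + (-4)·4 + (-3)·3 + (-3)·(-1) + 6·(-4) = -5 - 16 - 9 + 3 - 24 = -51

-51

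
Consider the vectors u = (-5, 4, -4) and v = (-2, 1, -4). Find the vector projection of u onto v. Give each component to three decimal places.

u · v = (-5)·(-2) + 4·1 + (-4)·(-4) = 10 + 4 + 16 = 30
|v|² = 4 + 1 + 16 = 21
proj_v u = (30/21) · (-2, 1, -4) ≈ (-2.857, 1.429, -5.714)

(-2.857, 1.429, -5.714)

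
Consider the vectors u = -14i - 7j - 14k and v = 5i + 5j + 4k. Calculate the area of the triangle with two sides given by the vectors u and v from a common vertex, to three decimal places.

i: (-7)·4 - (-14)·5 = -28 - (-70) = 42
j: (-14)·5 - (-14)·4 = -70 - (-56) = -14
k: (-14)·5 - (-7)·5 = -70 - (-35) = -35
u × v = (42, -14, -35)
|u × v| = √(42² + (-14)² + (-35)²) = √3185 ≈ 56.4358
area = ½ · 56.4358 ≈ 28.218

28.218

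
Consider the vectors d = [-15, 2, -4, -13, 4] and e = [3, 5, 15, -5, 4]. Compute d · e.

d · e = (-15)·3 + 2·5 + (-4)·15 + (-13)·(-5) + 4·4 = -45 + 10 - 60 + 65 + 16 = -14

-14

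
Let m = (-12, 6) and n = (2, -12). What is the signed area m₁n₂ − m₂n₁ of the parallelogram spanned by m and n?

(-12)·(-12) - 6·2 = 144 - 12 = 132

132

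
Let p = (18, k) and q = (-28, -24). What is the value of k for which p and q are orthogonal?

-21

p · q = 18·(-28) + k·(-24) = -504 - 24k
Set equal to 0: -24k = 504, so k = -21.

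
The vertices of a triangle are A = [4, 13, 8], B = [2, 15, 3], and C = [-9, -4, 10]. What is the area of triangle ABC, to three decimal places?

61.078

AB = (-2, 2, -5),  AC = (-13, -17, 2)
i: 2·2 - (-5)·(-17) = 4 - 85 = -81
j: (-5)·(-13) - (-2)·2 = 65 - (-4) = 69
k: (-2)·(-17) - 2·(-13) = 34 - (-26) = 60
AB × AC = (-81, 69, 60)
|AB × AC| = √14922 ≈ 122.1556
area = ½ · 122.1556 ≈ 61.078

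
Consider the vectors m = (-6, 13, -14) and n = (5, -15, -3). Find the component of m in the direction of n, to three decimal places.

-11.371

m · n = (-6)·5 + 13·(-15) + (-14)·(-3) = -30 - 195 + 42 = -183
|n| = √(25 + 225 + 9) = √259 ≈ 16.0935
comp_n m = -183 / √259 ≈ -11.371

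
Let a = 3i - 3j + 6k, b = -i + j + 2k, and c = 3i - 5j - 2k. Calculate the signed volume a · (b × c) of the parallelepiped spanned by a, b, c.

b × c:
i: 1·(-2) - 2·(-5) = -2 - (-10) = 8
j: 2·3 - (-1)·(-2) = 6 - 2 = 4
k: (-1)·(-5) - 1·3 = 5 - 3 = 2
b × c = (8, 4, 2)
a · (b × c) = 3·8 + (-3)·4 + 6·2 = 24 - 12 + 12 = 24

24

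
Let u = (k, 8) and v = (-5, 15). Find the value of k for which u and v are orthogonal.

u · v = k·(-5) + 8·15 = 120 - 5k
Set equal to 0: -5k = -120, so k = 24.

24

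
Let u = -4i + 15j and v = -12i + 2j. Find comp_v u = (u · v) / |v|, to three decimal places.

u · v = (-4)·(-12) + 15·2 = 48 + 30 = 78
|v| = √(144 + 4) = √148 ≈ 12.1655
comp_v u = 78 / √148 ≈ 6.412

6.412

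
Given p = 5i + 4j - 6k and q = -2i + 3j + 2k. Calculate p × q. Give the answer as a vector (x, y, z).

(26, 2, 23)

i: 4·2 - (-6)·3 = 8 - (-18) = 26
j: (-6)·(-2) - 5·2 = 12 - 10 = 2
k: 5·3 - 4·(-2) = 15 - (-8) = 23
p × q = (26, 2, 23)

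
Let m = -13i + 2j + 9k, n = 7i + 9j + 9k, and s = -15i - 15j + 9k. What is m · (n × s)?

-2934

n × s:
i: 9·9 - 9·(-15) = 81 - (-135) = 216
j: 9·(-15) - 7·9 = -135 - 63 = -198
k: 7·(-15) - 9·(-15) = -105 - (-135) = 30
n × s = (216, -198, 30)
m · (n × s) = (-13)·216 + 2·(-198) + 9·30 = -2808 - 396 + 270 = -2934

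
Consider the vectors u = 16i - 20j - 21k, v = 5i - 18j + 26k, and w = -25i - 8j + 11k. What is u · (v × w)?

v × w:
i: (-18)·11 - 26·(-8) = -198 - (-208) = 10
j: 26·(-25) - 5·11 = -650 - 55 = -705
k: 5·(-8) - (-18)·(-25) = -40 - 450 = -490
v × w = (10, -705, -490)
u · (v × w) = 16·10 + (-20)·(-705) + (-21)·(-490) = 160 + 14100 + 10290 = 24550

24550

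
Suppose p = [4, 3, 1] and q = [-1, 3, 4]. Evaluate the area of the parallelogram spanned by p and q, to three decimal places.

24.393

i: 3·4 - 1·3 = 12 - 3 = 9
j: 1·(-1) - 4·4 = -1 - 16 = -17
k: 4·3 - 3·(-1) = 12 - (-3) = 15
p × q = (9, -17, 15)
|p × q| = √(9² + (-17)² + 15²) = √595 ≈ 24.3926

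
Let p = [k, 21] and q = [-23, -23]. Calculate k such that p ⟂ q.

p · q = k·(-23) + 21·(-23) = -483 - 23k
Set equal to 0: -23k = 483, so k = -21.

-21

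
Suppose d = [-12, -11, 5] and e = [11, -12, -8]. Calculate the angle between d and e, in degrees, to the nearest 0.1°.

d · e = (-12)·11 + (-11)·(-12) + 5·(-8) = -132 + 132 - 40 = -40
|d|² = 144 + 121 + 25 = 290,  |d| = √290 ≈ 17.029386
|e|² = 121 + 144 + 64 = 329,  |e| = √329 ≈ 18.138357
cos θ = -40 / (17.029386 · 18.138357) ≈ -0.12950
θ = arccos(-0.12950) ≈ 97.4°

97.4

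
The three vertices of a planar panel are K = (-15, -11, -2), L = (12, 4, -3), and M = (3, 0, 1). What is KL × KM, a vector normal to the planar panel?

KL = (27, 15, -1)
KM = (18, 11, 3)
i: 15·3 - (-1)·11 = 45 - (-11) = 56
j: (-1)·18 - 27·3 = -18 - 81 = -99
k: 27·11 - 15·18 = 297 - 270 = 27
KL × KM = (56, -99, 27)

(56, -99, 27)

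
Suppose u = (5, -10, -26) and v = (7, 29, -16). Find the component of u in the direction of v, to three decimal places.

u · v = 5·7 + (-10)·29 + (-26)·(-16) = 35 - 290 + 416 = 161
|v| = √(49 + 841 + 256) = √1146 ≈ 33.8526
comp_v u = 161 / √1146 ≈ 4.756

4.756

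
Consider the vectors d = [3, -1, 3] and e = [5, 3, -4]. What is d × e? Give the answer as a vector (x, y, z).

(-5, 27, 14)

i: (-1)·(-4) - 3·3 = 4 - 9 = -5
j: 3·5 - 3·(-4) = 15 - (-12) = 27
k: 3·3 - (-1)·5 = 9 - (-5) = 14
d × e = (-5, 27, 14)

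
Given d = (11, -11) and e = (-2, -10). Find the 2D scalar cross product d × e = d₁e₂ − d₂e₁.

11·(-10) - (-11)·(-2) = -110 - 22 = -132

-132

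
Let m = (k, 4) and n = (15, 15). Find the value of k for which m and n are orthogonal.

m · n = k·15 + 4·15 = 60 + 15k
Set equal to 0: 15k = -60, so k = -4.

-4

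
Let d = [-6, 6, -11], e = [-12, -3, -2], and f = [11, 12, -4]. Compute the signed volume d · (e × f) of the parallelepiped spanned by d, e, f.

e × f:
i: (-3)·(-4) - (-2)·12 = 12 - (-24) = 36
j: (-2)·11 - (-12)·(-4) = -22 - 48 = -70
k: (-12)·12 - (-3)·11 = -144 - (-33) = -111
e × f = (36, -70, -111)
d · (e × f) = (-6)·36 + 6·(-70) + (-11)·(-111) = -216 - 420 + 1221 = 585

585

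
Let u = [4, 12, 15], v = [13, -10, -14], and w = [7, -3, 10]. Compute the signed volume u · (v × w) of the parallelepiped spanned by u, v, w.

-2839

v × w:
i: (-10)·10 - (-14)·(-3) = -100 - 42 = -142
j: (-14)·7 - 13·10 = -98 - 130 = -228
k: 13·(-3) - (-10)·7 = -39 - (-70) = 31
v × w = (-142, -228, 31)
u · (v × w) = 4·(-142) + 12·(-228) + 15·31 = -568 - 2736 + 465 = -2839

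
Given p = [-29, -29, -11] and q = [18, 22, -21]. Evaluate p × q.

(851, -807, -116)

i: (-29)·(-21) - (-11)·22 = 609 - (-242) = 851
j: (-11)·18 - (-29)·(-21) = -198 - 609 = -807
k: (-29)·22 - (-29)·18 = -638 - (-522) = -116
p × q = (851, -807, -116)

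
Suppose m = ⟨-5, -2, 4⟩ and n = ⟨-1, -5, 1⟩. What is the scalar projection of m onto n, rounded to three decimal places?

m · n = (-5)·(-1) + (-2)·(-5) + 4·1 = 5 + 10 + 4 = 19
|n| = √(1 + 25 + 1) = √27 ≈ 5.1962
comp_n m = 19 / √27 ≈ 3.657

3.657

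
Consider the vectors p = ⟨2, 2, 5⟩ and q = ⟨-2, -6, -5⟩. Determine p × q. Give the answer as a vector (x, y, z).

i: 2·(-5) - 5·(-6) = -10 - (-30) = 20
j: 5·(-2) - 2·(-5) = -10 - (-10) = 0
k: 2·(-6) - 2·(-2) = -12 - (-4) = -8
p × q = (20, 0, -8)

(20, 0, -8)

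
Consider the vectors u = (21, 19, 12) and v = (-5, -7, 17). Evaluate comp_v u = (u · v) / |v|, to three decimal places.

u · v = 21·(-5) + 19·(-7) + 12·17 = -105 - 133 + 204 = -34
|v| = √(25 + 49 + 289) = √363 ≈ 19.0526
comp_v u = -34 / √363 ≈ -1.785

-1.785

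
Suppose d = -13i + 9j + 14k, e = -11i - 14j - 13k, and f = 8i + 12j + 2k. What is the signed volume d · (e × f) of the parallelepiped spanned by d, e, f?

e × f:
i: (-14)·2 - (-13)·12 = -28 - (-156) = 128
j: (-13)·8 - (-11)·2 = -104 - (-22) = -82
k: (-11)·12 - (-14)·8 = -132 - (-112) = -20
e × f = (128, -82, -20)
d · (e × f) = (-13)·128 + 9·(-82) + 14·(-20) = -1664 - 738 - 280 = -2682

-2682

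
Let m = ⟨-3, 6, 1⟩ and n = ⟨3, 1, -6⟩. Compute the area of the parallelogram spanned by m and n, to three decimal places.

i: 6·(-6) - 1·1 = -36 - 1 = -37
j: 1·3 - (-3)·(-6) = 3 - 18 = -15
k: (-3)·1 - 6·3 = -3 - 18 = -21
m × n = (-37, -15, -21)
|m × n| = √((-37)² + (-15)² + (-21)²) = √2035 ≈ 45.1110

45.111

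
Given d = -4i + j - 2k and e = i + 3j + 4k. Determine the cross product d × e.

i: 1·4 - (-2)·3 = 4 - (-6) = 10
j: (-2)·1 - (-4)·4 = -2 - (-16) = 14
k: (-4)·3 - 1·1 = -12 - 1 = -13
d × e = (10, 14, -13)

(10, 14, -13)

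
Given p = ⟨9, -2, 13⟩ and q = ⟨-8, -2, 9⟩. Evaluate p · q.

p · q = 9·(-8) + (-2)·(-2) + 13·9 = -72 + 4 + 117 = 49

49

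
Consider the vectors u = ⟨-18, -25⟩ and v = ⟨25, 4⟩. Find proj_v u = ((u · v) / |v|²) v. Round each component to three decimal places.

(-21.451, -3.432)

u · v = (-18)·25 + (-25)·4 = -450 - 100 = -550
|v|² = 625 + 16 = 641
proj_v u = (-550/641) · (25, 4) ≈ (-21.451, -3.432)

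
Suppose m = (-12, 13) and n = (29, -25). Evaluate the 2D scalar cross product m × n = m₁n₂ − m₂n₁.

-77

(-12)·(-25) - 13·29 = 300 - 377 = -77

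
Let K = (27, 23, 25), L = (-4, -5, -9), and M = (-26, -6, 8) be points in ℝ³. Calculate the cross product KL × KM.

KL = (-31, -28, -34)
KM = (-53, -29, -17)
i: (-28)·(-17) - (-34)·(-29) = 476 - 986 = -510
j: (-34)·(-53) - (-31)·(-17) = 1802 - 527 = 1275
k: (-31)·(-29) - (-28)·(-53) = 899 - 1484 = -585
KL × KM = (-510, 1275, -585)

(-510, 1275, -585)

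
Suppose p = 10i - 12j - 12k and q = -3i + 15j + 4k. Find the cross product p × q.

i: (-12)·4 - (-12)·15 = -48 - (-180) = 132
j: (-12)·(-3) - 10·4 = 36 - 40 = -4
k: 10·15 - (-12)·(-3) = 150 - 36 = 114
p × q = (132, -4, 114)

(132, -4, 114)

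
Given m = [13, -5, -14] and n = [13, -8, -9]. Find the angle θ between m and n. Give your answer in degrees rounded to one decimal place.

m · n = 13·13 + (-5)·(-8) + (-14)·(-9) = 169 + 40 + 126 = 335
|m|² = 169 + 25 + 196 = 390,  |m| = √390 ≈ 19.748418
|n|² = 169 + 64 + 81 = 314,  |n| = √314 ≈ 17.720045
cos θ = 335 / (19.748418 · 17.720045) ≈ 0.95730
θ = arccos(0.95730) ≈ 16.8°

16.8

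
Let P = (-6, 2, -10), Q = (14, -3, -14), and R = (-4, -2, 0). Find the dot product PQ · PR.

20

PQ = Q − P = (20, -5, -4)
PR = R − P = (2, -4, 10)
PQ · PR = 20·2 + (-5)·(-4) + (-4)·10 = 40 + 20 - 40 = 20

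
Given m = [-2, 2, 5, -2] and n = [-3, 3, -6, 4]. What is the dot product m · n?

m · n = (-2)·(-3) + 2·3 + 5·(-6) + (-2)·4 = 6 + 6 - 30 - 8 = -26

-26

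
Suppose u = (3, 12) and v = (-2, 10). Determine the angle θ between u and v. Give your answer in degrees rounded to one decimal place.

u · v = 3·(-2) + 12·10 = -6 + 120 = 114
|u|² = 9 + 144 = 153,  |u| = √153 ≈ 12.369317
|v|² = 4 + 100 = 104,  |v| = √104 ≈ 10.198039
cos θ = 114 / (12.369317 · 10.198039) ≈ 0.90374
θ = arccos(0.90374) ≈ 25.3°

25.3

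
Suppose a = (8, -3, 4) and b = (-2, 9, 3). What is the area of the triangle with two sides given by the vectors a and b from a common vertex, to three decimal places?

i: (-3)·3 - 4·9 = -9 - 36 = -45
j: 4·(-2) - 8·3 = -8 - 24 = -32
k: 8·9 - (-3)·(-2) = 72 - 6 = 66
a × b = (-45, -32, 66)
|a × b| = √((-45)² + (-32)² + 66²) = √7405 ≈ 86.0523
area = ½ · 86.0523 ≈ 43.026

43.026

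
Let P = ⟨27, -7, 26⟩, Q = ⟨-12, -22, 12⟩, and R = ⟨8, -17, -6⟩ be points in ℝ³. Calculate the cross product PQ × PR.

(340, -982, 105)

PQ = (-39, -15, -14)
PR = (-19, -10, -32)
i: (-15)·(-32) - (-14)·(-10) = 480 - 140 = 340
j: (-14)·(-19) - (-39)·(-32) = 266 - 1248 = -982
k: (-39)·(-10) - (-15)·(-19) = 390 - 285 = 105
PQ × PR = (340, -982, 105)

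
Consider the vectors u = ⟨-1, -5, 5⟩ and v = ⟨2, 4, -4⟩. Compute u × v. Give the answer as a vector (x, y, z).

i: (-5)·(-4) - 5·4 = 20 - 20 = 0
j: 5·2 - (-1)·(-4) = 10 - 4 = 6
k: (-1)·4 - (-5)·2 = -4 - (-10) = 6
u × v = (0, 6, 6)

(0, 6, 6)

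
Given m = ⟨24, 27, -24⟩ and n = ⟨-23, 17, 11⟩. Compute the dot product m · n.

m · n = 24·(-23) + 27·17 + (-24)·11 = -552 + 459 - 264 = -357

-357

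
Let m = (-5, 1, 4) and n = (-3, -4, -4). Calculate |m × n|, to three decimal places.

41.195

i: 1·(-4) - 4·(-4) = -4 - (-16) = 12
j: 4·(-3) - (-5)·(-4) = -12 - 20 = -32
k: (-5)·(-4) - 1·(-3) = 20 - (-3) = 23
m × n = (12, -32, 23)
|m × n| = √(12² + (-32)² + 23²) = √1697 ≈ 41.1947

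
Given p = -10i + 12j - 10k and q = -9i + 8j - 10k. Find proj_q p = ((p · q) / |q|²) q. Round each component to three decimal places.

(-10.506, 9.339, -11.673)

p · q = (-10)·(-9) + 12·8 + (-10)·(-10) = 90 + 96 + 100 = 286
|q|² = 81 + 64 + 100 = 245
proj_q p = (286/245) · (-9, 8, -10) ≈ (-10.506, 9.339, -11.673)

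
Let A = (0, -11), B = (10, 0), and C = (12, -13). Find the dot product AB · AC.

98

AB = B − A = (10, 11)
AC = C − A = (12, -2)
AB · AC = 10·12 + 11·(-2) = 120 - 22 = 98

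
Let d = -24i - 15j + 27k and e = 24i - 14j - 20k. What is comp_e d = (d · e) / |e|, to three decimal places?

d · e = (-24)·24 + (-15)·(-14) + 27·(-20) = -576 + 210 - 540 = -906
|e| = √(576 + 196 + 400) = √1172 ≈ 34.2345
comp_e d = -906 / √1172 ≈ -26.465

-26.465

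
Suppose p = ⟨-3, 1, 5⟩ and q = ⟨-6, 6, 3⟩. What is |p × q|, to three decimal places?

i: 1·3 - 5·6 = 3 - 30 = -27
j: 5·(-6) - (-3)·3 = -30 - (-9) = -21
k: (-3)·6 - 1·(-6) = -18 - (-6) = -12
p × q = (-27, -21, -12)
|p × q| = √((-27)² + (-21)² + (-12)²) = √1314 ≈ 36.2491

36.249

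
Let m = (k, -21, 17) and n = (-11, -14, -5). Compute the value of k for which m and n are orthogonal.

m · n = k·(-11) + (-21)·(-14) + 17·(-5) = 209 - 11k
Set equal to 0: -11k = -209, so k = 19.

19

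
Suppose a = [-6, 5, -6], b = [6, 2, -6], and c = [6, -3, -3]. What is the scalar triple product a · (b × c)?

b × c:
i: 2·(-3) - (-6)·(-3) = -6 - 18 = -24
j: (-6)·6 - 6·(-3) = -36 - (-18) = -18
k: 6·(-3) - 2·6 = -18 - 12 = -30
b × c = (-24, -18, -30)
a · (b × c) = (-6)·(-24) + 5·(-18) + (-6)·(-30) = 144 - 90 + 180 = 234

234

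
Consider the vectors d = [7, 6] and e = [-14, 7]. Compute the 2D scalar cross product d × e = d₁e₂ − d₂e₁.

133

7·7 - 6·(-14) = 49 - (-84) = 133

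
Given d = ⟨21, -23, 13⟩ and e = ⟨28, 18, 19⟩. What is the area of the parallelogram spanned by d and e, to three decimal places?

1223.090

i: (-23)·19 - 13·18 = -437 - 234 = -671
j: 13·28 - 21·19 = 364 - 399 = -35
k: 21·18 - (-23)·28 = 378 - (-644) = 1022
d × e = (-671, -35, 1022)
|d × e| = √((-671)² + (-35)² + 1022²) = √1495950 ≈ 1223.0903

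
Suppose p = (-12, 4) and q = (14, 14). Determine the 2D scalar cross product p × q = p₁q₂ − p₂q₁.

-224

(-12)·14 - 4·14 = -168 - 56 = -224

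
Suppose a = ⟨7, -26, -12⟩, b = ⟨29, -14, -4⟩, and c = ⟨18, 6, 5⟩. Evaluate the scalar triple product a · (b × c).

b × c:
i: (-14)·5 - (-4)·6 = -70 - (-24) = -46
j: (-4)·18 - 29·5 = -72 - 145 = -217
k: 29·6 - (-14)·18 = 174 - (-252) = 426
b × c = (-46, -217, 426)
a · (b × c) = 7·(-46) + (-26)·(-217) + (-12)·426 = -322 + 5642 - 5112 = 208

208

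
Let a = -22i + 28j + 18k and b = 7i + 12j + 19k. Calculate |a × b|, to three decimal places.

i: 28·19 - 18·12 = 532 - 216 = 316
j: 18·7 - (-22)·19 = 126 - (-418) = 544
k: (-22)·12 - 28·7 = -264 - 196 = -460
a × b = (316, 544, -460)
|a × b| = √(316² + 544² + (-460)²) = √607392 ≈ 779.3536

779.354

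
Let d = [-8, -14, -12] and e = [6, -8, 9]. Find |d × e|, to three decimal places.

i: (-14)·9 - (-12)·(-8) = -126 - 96 = -222
j: (-12)·6 - (-8)·9 = -72 - (-72) = 0
k: (-8)·(-8) - (-14)·6 = 64 - (-84) = 148
d × e = (-222, 0, 148)
|d × e| = √((-222)² + 0² + 148²) = √71188 ≈ 266.8108

266.811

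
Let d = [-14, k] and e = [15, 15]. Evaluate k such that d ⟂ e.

d · e = (-14)·15 + k·15 = -210 + 15k
Set equal to 0: 15k = 210, so k = 14.

14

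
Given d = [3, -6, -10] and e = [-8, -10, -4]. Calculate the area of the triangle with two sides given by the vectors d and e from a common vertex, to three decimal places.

i: (-6)·(-4) - (-10)·(-10) = 24 - 100 = -76
j: (-10)·(-8) - 3·(-4) = 80 - (-12) = 92
k: 3·(-10) - (-6)·(-8) = -30 - 48 = -78
d × e = (-76, 92, -78)
|d × e| = √((-76)² + 92² + (-78)²) = √20324 ≈ 142.5623
area = ½ · 142.5623 ≈ 71.281

71.281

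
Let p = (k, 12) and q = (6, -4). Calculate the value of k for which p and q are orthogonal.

8

p · q = k·6 + 12·(-4) = -48 + 6k
Set equal to 0: 6k = 48, so k = 8.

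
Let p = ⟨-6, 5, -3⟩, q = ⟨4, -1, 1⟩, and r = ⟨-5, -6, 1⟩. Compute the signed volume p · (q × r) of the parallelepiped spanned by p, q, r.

12

q × r:
i: (-1)·1 - 1·(-6) = -1 - (-6) = 5
j: 1·(-5) - 4·1 = -5 - 4 = -9
k: 4·(-6) - (-1)·(-5) = -24 - 5 = -29
q × r = (5, -9, -29)
p · (q × r) = (-6)·5 + 5·(-9) + (-3)·(-29) = -30 - 45 + 87 = 12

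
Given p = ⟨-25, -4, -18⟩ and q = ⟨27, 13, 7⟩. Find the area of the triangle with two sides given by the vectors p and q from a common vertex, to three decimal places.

215.781

i: (-4)·7 - (-18)·13 = -28 - (-234) = 206
j: (-18)·27 - (-25)·7 = -486 - (-175) = -311
k: (-25)·13 - (-4)·27 = -325 - (-108) = -217
p × q = (206, -311, -217)
|p × q| = √(206² + (-311)² + (-217)²) = √186246 ≈ 431.5623
area = ½ · 431.5623 ≈ 215.781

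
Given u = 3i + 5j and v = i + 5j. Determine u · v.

u · v = 3·1 + 5·5 = 3 + 25 = 28

28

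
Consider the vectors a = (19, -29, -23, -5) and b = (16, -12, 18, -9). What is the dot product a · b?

283

a · b = 19·16 + (-29)·(-12) + (-23)·18 + (-5)·(-9) = 304 + 348 - 414 + 45 = 283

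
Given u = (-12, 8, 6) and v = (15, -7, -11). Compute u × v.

i: 8·(-11) - 6·(-7) = -88 - (-42) = -46
j: 6·15 - (-12)·(-11) = 90 - 132 = -42
k: (-12)·(-7) - 8·15 = 84 - 120 = -36
u × v = (-46, -42, -36)

(-46, -42, -36)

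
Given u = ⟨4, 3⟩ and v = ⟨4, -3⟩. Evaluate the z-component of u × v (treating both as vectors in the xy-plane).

-24

4·(-3) - 3·4 = -12 - 12 = -24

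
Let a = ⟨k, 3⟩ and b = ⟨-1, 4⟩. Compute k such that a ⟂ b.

12

a · b = k·(-1) + 3·4 = 12 - 1k
Set equal to 0: -1k = -12, so k = 12.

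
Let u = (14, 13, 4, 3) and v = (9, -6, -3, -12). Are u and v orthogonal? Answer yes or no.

yes

u · v = 14·9 + 13·(-6) + 4·(-3) + 3·(-12) = 126 - 78 - 12 - 36 = 0
Zero, so the vectors are orthogonal.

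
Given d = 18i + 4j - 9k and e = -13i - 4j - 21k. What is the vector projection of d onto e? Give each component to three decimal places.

(1.267, 0.390, 2.046)

d · e = 18·(-13) + 4·(-4) + (-9)·(-21) = -234 - 16 + 189 = -61
|e|² = 169 + 16 + 441 = 626
proj_e d = (-61/626) · (-13, -4, -21) ≈ (1.267, 0.390, 2.046)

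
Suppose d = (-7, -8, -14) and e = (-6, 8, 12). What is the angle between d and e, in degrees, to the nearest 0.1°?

d · e = (-7)·(-6) + (-8)·8 + (-14)·12 = 42 - 64 - 168 = -190
|d|² = 49 + 64 + 196 = 309,  |d| = √309 ≈ 17.578396
|e|² = 36 + 64 + 144 = 244,  |e| = √244 ≈ 15.620499
cos θ = -190 / (17.578396 · 15.620499) ≈ -0.69196
θ = arccos(-0.69196) ≈ 133.8°

133.8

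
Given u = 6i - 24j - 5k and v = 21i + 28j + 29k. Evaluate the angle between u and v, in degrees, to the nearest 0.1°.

127.0

u · v = 6·21 + (-24)·28 + (-5)·29 = 126 - 672 - 145 = -691
|u|² = 36 + 576 + 25 = 637,  |u| = √637 ≈ 25.238859
|v|² = 441 + 784 + 841 = 2066,  |v| = √2066 ≈ 45.453273
cos θ = -691 / (25.238859 · 45.453273) ≈ -0.60234
θ = arccos(-0.60234) ≈ 127.0°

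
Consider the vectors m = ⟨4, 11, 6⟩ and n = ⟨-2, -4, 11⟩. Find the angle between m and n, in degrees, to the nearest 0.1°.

m · n = 4·(-2) + 11·(-4) + 6·11 = -8 - 44 + 66 = 14
|m|² = 16 + 121 + 36 = 173,  |m| = √173 ≈ 13.152946
|n|² = 4 + 16 + 121 = 141,  |n| = √141 ≈ 11.874342
cos θ = 14 / (13.152946 · 11.874342) ≈ 0.08964
θ = arccos(0.08964) ≈ 84.9°

84.9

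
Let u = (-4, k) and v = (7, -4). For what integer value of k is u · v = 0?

u · v = (-4)·7 + k·(-4) = -28 - 4k
Set equal to 0: -4k = 28, so k = -7.

-7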